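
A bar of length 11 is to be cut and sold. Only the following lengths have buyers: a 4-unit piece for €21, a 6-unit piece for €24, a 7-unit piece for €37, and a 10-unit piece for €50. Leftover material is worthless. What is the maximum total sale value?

58

Let f[k] be the best obtainable value from length k. For each k, try every first piece i and keep the best of price[i] + f[k−i].
f[1] = 0
f[2] = 0
f[3] = 0
f[4] = 21
f[5] = 21
f[6] = max(21+0, 24+0) = 24
f[7] = max(21+0, 24+0, 37+0) = 37
f[8] = max(21+21, 24+0, 37+0) = 42
f[9] = max(21+21, 24+0, 37+0) = 42
f[10] = max(21+24, 24+21, 37+0, 50+0) = 50
f[11] = max(21+37, 24+21, 37+21, 50+0) = 58
One optimal cutting: 7 + 4 → €58.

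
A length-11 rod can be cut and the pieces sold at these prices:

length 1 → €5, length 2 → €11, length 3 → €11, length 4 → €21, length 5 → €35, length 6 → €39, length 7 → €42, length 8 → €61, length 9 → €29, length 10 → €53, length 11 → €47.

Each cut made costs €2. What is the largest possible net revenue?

73

Let v[k] be the best obtainable value from length k. For each k, try every first piece i and keep the best of price[i] + v[k−i] minus the 2 cut fee when i<k.
v[1] = 5
v[2] = max(5+5-2, 11+0) = 11
v[3] = max(5+11-2, 11+5-2, 11+0) = 14
v[4] = max(5+14-2, 11+11-2, 11+5-2, 21+0) = 21
v[5] = max(5+21-2, 11+14-2, 11+11-2, 21+5-2, 35+0) = 35
v[6] = max(5+35-2, 11+21-2, 11+14-2, 21+11-2, 35+5-2, 39+0) = 39
v[7] = max(5+39-2, 11+35-2, 11+21-2, …, 39+5-2, 42+0) = 44
v[8] = max(5+44-2, 11+39-2, 11+35-2, …, 42+5-2, 61+0) = 61
v[9] = max(5+61-2, 11+44-2, 11+39-2, …, 61+5-2, 29+0) = 64
v[10] = max(5+64-2, 11+61-2, 11+44-2, …, 29+5-2, 53+0) = 70
v[11] = max(5+70-2, 11+64-2, 11+61-2, …, 53+5-2, 47+0) = 73
One optimal plan: pieces 8 + 2 + 1 (2 cuts) → €77 − €4 = €73.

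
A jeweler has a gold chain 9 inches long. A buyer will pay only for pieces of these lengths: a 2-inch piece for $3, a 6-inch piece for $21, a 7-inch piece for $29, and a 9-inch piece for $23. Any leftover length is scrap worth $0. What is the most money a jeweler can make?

32

Consider every possible first cut. f[k] is the best of p[i]+f[k−i] over all sellable i≤k.
f[1] = 0
f[2] = 3
f[3] = 3
f[4] = 6  (first piece 2, then f[2]=3)
f[5] = 6
f[6] = max(3+6, 21+0) = 21
f[7] = max(3+6, 21+0, 29+0) = 29
f[8] = max(3+21, 21+3, 29+0) = 29
f[9] = max(3+29, 21+3, 29+3, 23+0) = 32
One optimal cutting: 7 + 2 → $32.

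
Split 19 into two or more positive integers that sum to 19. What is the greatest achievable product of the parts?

972

Fill prod[k] for k=2..19: at each k try every first piece i and multiply by the better of (k−i) uncut or prod[k−i].
prod[2] = 1×max(1,0) = 1×1 = 1
prod[3] = 1×max(2,1) = 1×2 = 2
prod[4] = 2×max(2,1) = 2×2 = 4
prod[5] = 2×max(3,2) = 2×3 = 6
prod[6] = 3×max(3,2) = 3×3 = 9
prod[7] = 2×max(5,6) = 2×6 = 12
prod[8] = 2×max(6,9) = 2×9 = 18
prod[9] = 3×max(6,9) = 3×9 = 27
prod[10] = 2×max(8,18) = 2×18 = 36
prod[11] = 2×max(9,27) = 2×27 = 54
prod[12] = 3×max(9,27) = 3×27 = 81
prod[13] = 2×max(11,54) = 2×54 = 108
prod[14] = 2×max(12,81) = 2×81 = 162
prod[15] = 3×max(12,81) = 3×81 = 243
prod[16] = 2×max(14,162) = 2×162 = 324
prod[17] = 2×max(15,243) = 2×243 = 486
prod[18] = 3×max(15,243) = 3×243 = 729
prod[19] = 2×max(17,486) = 2×486 = 972
One optimal split: 3 + 3 + 3 + 3 + 3 + 2 + 2; product 3×3×3×3×3×2×2 = 972.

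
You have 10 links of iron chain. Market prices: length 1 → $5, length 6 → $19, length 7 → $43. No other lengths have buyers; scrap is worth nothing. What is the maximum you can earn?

58

Consider every possible first cut. r[k] is the best of p[i]+r[k−i] over all sellable i≤k.
r[1] = 5
r[2] = 10  (first piece 1, then r[1]=5)
r[3] = 15  (first piece 1, then r[2]=10)
r[4] = 20  (first piece 1, then r[3]=15)
r[5] = 25  (first piece 1, then r[4]=20)
r[6] = max(5+25, 19+0) = 30
r[7] = max(5+30, 19+5, 43+0) = 43
r[8] = max(5+43, 19+10, 43+5) = 48
r[9] = max(5+48, 19+15, 43+10) = 53
r[10] = max(5+53, 19+20, 43+15) = 58
One optimal cutting: 7 + 1 + 1 + 1 → $58.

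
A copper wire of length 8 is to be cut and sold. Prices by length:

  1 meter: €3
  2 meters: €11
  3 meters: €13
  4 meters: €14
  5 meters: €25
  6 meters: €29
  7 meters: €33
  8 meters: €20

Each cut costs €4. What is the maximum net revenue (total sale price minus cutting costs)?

Build net[k] bottom-up: net[k] = max over allowed piece i of (p[i] + net[k−i]) − 4 per cut.
net[1] = 3
net[2] = max(3+3-4, 11+0) = 11
net[3] = max(3+11-4, 11+3-4, 13+0) = 13
net[4] = max(3+13-4, 11+11-4, 13+3-4, 14+0) = 18
net[5] = max(3+18-4, 11+13-4, 13+11-4, 14+3-4, 25+0) = 25
net[6] = max(3+25-4, 11+18-4, 13+13-4, 14+11-4, 25+3-4, 29+0) = 29
net[7] = max(3+29-4, 11+25-4, 13+18-4, …, 29+3-4, 33+0) = 33
net[8] = max(3+33-4, 11+29-4, 13+25-4, …, 33+3-4, 20+0) = 36
One optimal plan: pieces 6 + 2 (1 cut) → €40 − €4 = €36.

36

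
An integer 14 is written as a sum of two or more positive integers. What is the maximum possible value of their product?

Fill g[k] for k=2..14: at each k try every first piece i and multiply by the better of (k−i) uncut or g[k−i].
g[2] = 1×max(1,0) = 1×1 = 1
g[3] = max(1×2, 2×1) = 2
g[4] = max(1×3, 2×2, 3×1) = 4
g[5] = max(1×4, 2×3, 3×2, 4×1) = 6
g[6] = max(1×6, 2×4, 3×3, 4×2, 5×1) = 9
g[7] = max(1×9, 2×6, 3×4, 4×3, 5×2, 6×1) = 12
g[8] = max(1×12, 2×9, 3×6, …, 6×2, 7×1) = 18
g[9] = max(1×18, 2×12, 3×9, …, 7×2, 8×1) = 27
g[10] = max(1×27, 2×18, 3×12, …, 8×2, 9×1) = 36
g[11] = max(1×36, 2×27, 3×18, …, 9×2, 10×1) = 54
g[12] = max(1×54, 2×36, 3×27, …, 10×2, 11×1) = 81
g[13] = max(1×81, 2×54, 3×36, …, 11×2, 12×1) = 108
g[14] = max(1×108, 2×81, 3×54, …, 12×2, 13×1) = 162
One optimal split: 3 + 3 + 3 + 3 + 2; product 3×3×3×3×2 = 162.

162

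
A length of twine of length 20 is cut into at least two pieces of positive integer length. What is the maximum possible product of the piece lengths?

Fill m[k] for k=2..20: at each k try every first piece i and multiply by the better of (k−i) uncut or m[k−i].
m[2] = 1·max(1,0) = 1·1 = 1
m[3] = max(1·2, 2·1) = 2
m[4] = max(1·3, 2·2, 3·1) = 4
m[5] = max(1·4, 2·3, 3·2, 4·1) = 6
m[6] = max(1·6, 2·4, 3·3, 4·2, 5·1) = 9
m[7] = max(1·9, 2·6, 3·4, 4·3, 5·2, 6·1) = 12
m[8] = max(1·12, 2·9, 3·6, …, 6·2, 7·1) = 18
m[9] = max(1·18, 2·12, 3·9, …, 7·2, 8·1) = 27
m[10] = max(1·27, 2·18, 3·12, …, 8·2, 9·1) = 36
m[11] = max(1·36, 2·27, 3·18, …, 9·2, 10·1) = 54
m[12] = max(1·54, 2·36, 3·27, …, 10·2, 11·1) = 81
m[13] = max(1·81, 2·54, 3·36, …, 11·2, 12·1) = 108
m[14] = max(1·108, 2·81, 3·54, …, 12·2, 13·1) = 162
m[15] = max(1·162, 2·108, 3·81, …, 13·2, 14·1) = 243
m[16] = max(1·243, 2·162, 3·108, …, 14·2, 15·1) = 324
m[17] = max(1·324, 2·243, 3·162, …, 15·2, 16·1) = 486
m[18] = max(1·486, 2·324, 3·243, …, 16·2, 17·1) = 729
m[19] = max(1·729, 2·486, 3·324, …, 17·2, 18·1) = 972
m[20] = max(1·972, 2·729, 3·486, …, 18·2, 19·1) = 1458
One optimal split: 3 + 3 + 3 + 3 + 3 + 3 + 2; product 3·3·3·3·3·3·2 = 1458.

1458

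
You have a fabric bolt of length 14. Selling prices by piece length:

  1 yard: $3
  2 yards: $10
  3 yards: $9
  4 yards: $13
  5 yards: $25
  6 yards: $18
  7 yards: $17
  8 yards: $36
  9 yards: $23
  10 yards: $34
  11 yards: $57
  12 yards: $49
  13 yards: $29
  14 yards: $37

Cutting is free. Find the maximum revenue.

Consider every possible first cut. v[k] is the best of p[i]+v[k−i] over all sellable i≤k.
v[1] = 3
v[2] = 10
v[3] = 13  (first piece 1, then v[2]=10)
v[4] = 20  (first piece 2, then v[2]=10)
v[5] = 25
v[6] = 30  (first piece 2, then v[4]=20)
v[7] = 35  (first piece 2, then v[5]=25)
v[8] = 40  (first piece 2, then v[6]=30)
v[9] = 45  (first piece 2, then v[7]=35)
v[10] = 50  (first piece 2, then v[8]=40)
v[11] = 57
v[12] = 60  (first piece 1, then v[11]=57)
v[13] = 67  (first piece 2, then v[11]=57)
v[14] = 70  (first piece 1, then v[13]=67)
One optimal cutting: 11 + 2 + 1 → $57 + $10 + $3 = $70.

70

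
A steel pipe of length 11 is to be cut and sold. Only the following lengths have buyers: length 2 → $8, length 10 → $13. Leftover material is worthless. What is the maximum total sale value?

Consider every possible first cut. best[k] is the best of p[i]+best[k−i] over all sellable i≤k.
best[1] = 0
best[2] = 8
best[3] = 8
best[4] = 16  (first piece 2, then best[2]=8)
best[5] = 16
best[6] = 24  (first piece 2, then best[4]=16)
best[7] = 24
best[8] = 32  (first piece 2, then best[6]=24)
best[9] = 32
best[10] = max(8+32, 13+0) = 40
best[11] = max(8+32, 13+0) = 40
One optimal cutting: pieces 2 + 2 + 2 + 2 + 2 with 1 meter of scrap → $40.

40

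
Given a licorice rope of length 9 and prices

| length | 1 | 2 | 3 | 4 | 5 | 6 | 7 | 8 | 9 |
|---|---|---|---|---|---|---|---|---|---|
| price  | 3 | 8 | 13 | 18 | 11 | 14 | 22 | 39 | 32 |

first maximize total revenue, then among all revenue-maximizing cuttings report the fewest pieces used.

2

Consider every possible first cut. r[k] is the best of p[i]+r[k−i] over all sellable i≤k.
r[1] = 3
r[2] = max(3+3, 8+0) = 8
r[3] = max(3+8, 8+3, 13+0) = 13
r[4] = max(3+13, 8+8, 13+3, 18+0) = 18
r[5] = max(3+18, 8+13, 13+8, 18+3, 11+0) = 21
r[6] = max(3+21, 8+18, 13+13, 18+8, 11+3, 14+0) = 26
r[7] = max(3+26, 8+21, 13+18, …, 14+3, 22+0) = 31
r[8] = max(3+31, 8+26, 13+21, …, 22+3, 39+0) = 39
r[9] = max(3+39, 8+31, 13+26, …, 39+3, 32+0) = 42
Maximum revenue is ¢42.
Now minimize piece count subject to staying optimal: for each k, pieces[k] = 1 + min over i with p[i]+r[k−i]=r[k] of pieces[k−i].
pieces[6] = 2
pieces[7] = 2
pieces[8] = 1
pieces[9] = 2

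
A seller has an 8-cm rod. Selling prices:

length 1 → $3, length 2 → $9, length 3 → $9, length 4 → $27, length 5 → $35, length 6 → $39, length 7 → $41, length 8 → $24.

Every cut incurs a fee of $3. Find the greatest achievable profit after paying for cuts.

Build v[k] bottom-up: v[k] = max over allowed piece i of (p[i] + v[k−i]) − 3 per cut.
v[1] = 3
v[2] = 9
v[3] = 9  (first piece 1, then v[2]=9)
v[4] = 27
v[5] = 35
v[6] = 39
v[7] = 41  (first piece 2, then v[5]=35)
v[8] = 51  (first piece 4, then v[4]=27)
One optimal plan: pieces 4 + 4 (1 cut) → $54 − $3 = $51.

51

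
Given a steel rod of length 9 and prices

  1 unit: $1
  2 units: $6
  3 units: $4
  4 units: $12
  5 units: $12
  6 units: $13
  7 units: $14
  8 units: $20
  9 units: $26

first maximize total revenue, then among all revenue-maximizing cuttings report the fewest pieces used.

Build r[k] bottom-up: r[k] = max over allowed piece i of (p[i] + r[k−i]).
r[1] = 1
r[2] = max(1+1, 6+0) = 6
r[3] = max(1+6, 6+1, 4+0) = 7
r[4] = max(1+7, 6+6, 4+1, 12+0) = 12
r[5] = max(1+12, 6+7, 4+6, 12+1, 12+0) = 13
r[6] = max(1+13, 6+12, 4+7, 12+6, 12+1, 13+0) = 18
r[7] = max(1+18, 6+13, 4+12, …, 13+1, 14+0) = 19
r[8] = max(1+19, 6+18, 4+13, …, 14+1, 20+0) = 24
r[9] = max(1+24, 6+19, 4+18, …, 20+1, 26+0) = 26
Maximum revenue is $26.
Now minimize piece count subject to staying optimal: for each k, pieces[k] = 1 + min over i with p[i]+r[k−i]=r[k] of pieces[k−i].
pieces[6] = 2
pieces[7] = 3
pieces[8] = 2
pieces[9] = 1

1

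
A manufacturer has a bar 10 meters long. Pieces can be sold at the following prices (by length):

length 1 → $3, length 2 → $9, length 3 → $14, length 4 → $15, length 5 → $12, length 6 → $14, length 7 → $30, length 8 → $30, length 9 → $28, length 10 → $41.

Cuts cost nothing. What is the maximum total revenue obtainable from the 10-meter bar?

46

Consider every possible first cut. v[k] is the best of p[i]+v[k−i] over all sellable i≤k.
v[1] = 3
v[2] = max(3+3, 9+0) = 9
v[3] = max(3+9, 9+3, 14+0) = 14
v[4] = max(3+14, 9+9, 14+3, 15+0) = 18
v[5] = max(3+18, 9+14, 14+9, 15+3, 12+0) = 23
v[6] = max(3+23, 9+18, 14+14, 15+9, 12+3, 14+0) = 28
v[7] = max(3+28, 9+23, 14+18, …, 14+3, 30+0) = 32
v[8] = max(3+32, 9+28, 14+23, …, 30+3, 30+0) = 37
v[9] = max(3+37, 9+32, 14+28, …, 30+3, 28+0) = 42
v[10] = max(3+42, 9+37, 14+32, …, 28+3, 41+0) = 46
One optimal cutting: 3 + 3 + 2 + 2 → $14 + $14 + $9 + $9 = $46.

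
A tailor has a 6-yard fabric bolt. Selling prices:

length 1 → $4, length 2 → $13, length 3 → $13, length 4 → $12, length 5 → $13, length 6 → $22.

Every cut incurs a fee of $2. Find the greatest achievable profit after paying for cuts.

35

Let v[k] be the best obtainable value from length k. For each k, try every first piece i and keep the best of price[i] + v[k−i] minus the 2 cut fee when i<k.
v[1] = 4
v[2] = max(4+4-2, 13+0) = 13
v[3] = max(4+13-2, 13+4-2, 13+0) = 15
v[4] = max(4+15-2, 13+13-2, 13+4-2, 12+0) = 24
v[5] = max(4+24-2, 13+15-2, 13+13-2, 12+4-2, 13+0) = 26
v[6] = max(4+26-2, 13+24-2, 13+15-2, 12+13-2, 13+4-2, 22+0) = 35
One optimal plan: pieces 2 + 2 + 2 (2 cuts) → $39 − $4 = $35.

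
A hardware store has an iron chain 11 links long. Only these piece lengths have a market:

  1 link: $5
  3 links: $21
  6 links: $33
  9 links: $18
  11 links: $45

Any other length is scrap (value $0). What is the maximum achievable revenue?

73

Consider every possible first cut. best[k] is the best of p[i]+best[k−i] over all sellable i≤k.
best[1] = 5
best[2] = 10  (first piece 1, then best[1]=5)
best[3] = max(5+10, 21+0) = 21
best[4] = max(5+21, 21+5) = 26
best[5] = max(5+26, 21+10) = 31
best[6] = max(5+31, 21+21, 33+0) = 42
best[7] = max(5+42, 21+26, 33+5) = 47
best[8] = max(5+47, 21+31, 33+10) = 52
best[9] = max(5+52, 21+42, 33+21, 18+0) = 63
best[10] = max(5+63, 21+47, 33+26, 18+5) = 68
best[11] = max(5+68, 21+52, 33+31, 18+10, 45+0) = 73
One optimal cutting: 3 + 3 + 3 + 1 + 1 → $73.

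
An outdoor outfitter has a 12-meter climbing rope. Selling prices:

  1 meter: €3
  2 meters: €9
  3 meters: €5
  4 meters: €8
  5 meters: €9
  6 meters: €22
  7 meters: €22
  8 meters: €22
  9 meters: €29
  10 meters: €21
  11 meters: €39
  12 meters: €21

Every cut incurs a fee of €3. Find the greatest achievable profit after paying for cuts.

41

Build v[k] bottom-up: v[k] = max over allowed piece i of (p[i] + v[k−i]) − 3 per cut.
v[1] = 3
v[2] = 9
v[3] = 9  (first piece 1, then v[2]=9)
v[4] = 15  (first piece 2, then v[2]=9)
v[5] = 15  (first piece 1, then v[4]=15)
v[6] = 22
v[7] = 22  (first piece 1, then v[6]=22)
v[8] = 28  (first piece 2, then v[6]=22)
v[9] = 29
v[10] = 34  (first piece 2, then v[8]=28)
v[11] = 39
v[12] = 41  (first piece 6, then v[6]=22)
One optimal plan: pieces 6 + 6 (1 cut) → €44 − €3 = €41.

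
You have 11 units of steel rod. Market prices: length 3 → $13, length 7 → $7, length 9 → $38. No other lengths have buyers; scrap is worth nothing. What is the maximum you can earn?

Build f[k] bottom-up: f[k] = max over allowed piece i of (p[i] + f[k−i]).
f[1] = 0
f[2] = 0
f[3] = 13
f[4] = 13
f[5] = 13
f[6] = 26  (first piece 3, then f[3]=13)
f[7] = 26
f[8] = 26
f[9] = 39  (first piece 3, then f[6]=26)
f[10] = 39
f[11] = 39
One optimal cutting: pieces 3 + 3 + 3 with 2 units of scrap → $39.

39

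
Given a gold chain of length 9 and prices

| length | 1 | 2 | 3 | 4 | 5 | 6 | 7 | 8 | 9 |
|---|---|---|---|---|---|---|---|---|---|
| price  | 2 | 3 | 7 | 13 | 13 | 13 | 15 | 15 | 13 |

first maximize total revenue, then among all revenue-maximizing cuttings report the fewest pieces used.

3

Consider every possible first cut. r[k] is the best of p[i]+r[k−i] over all sellable i≤k.
r[1] = 2
r[2] = max(2+2, 3+0) = 4
r[3] = max(2+4, 3+2, 7+0) = 7
r[4] = max(2+7, 3+4, 7+2, 13+0) = 13
r[5] = max(2+13, 3+7, 7+4, 13+2, 13+0) = 15
r[6] = max(2+15, 3+13, 7+7, 13+4, 13+2, 13+0) = 17
r[7] = max(2+17, 3+15, 7+13, …, 13+2, 15+0) = 20
r[8] = max(2+20, 3+17, 7+15, …, 15+2, 15+0) = 26
r[9] = max(2+26, 3+20, 7+17, …, 15+2, 13+0) = 28
Maximum revenue is $28.
Now minimize piece count subject to staying optimal: for each k, pieces[k] = 1 + min over i with p[i]+r[k−i]=r[k] of pieces[k−i].
pieces[6] = 3
pieces[7] = 2
pieces[8] = 2
pieces[9] = 3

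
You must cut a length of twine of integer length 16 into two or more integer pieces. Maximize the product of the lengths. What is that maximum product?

324

Fill P[k] for k=2..16: at each k try every first piece i and multiply by the better of (k−i) uncut or P[k−i].
P[2] = 1×max(1,0) = 1×1 = 1
P[3] = 1×max(2,1) = 1×2 = 2
P[4] = 2×max(2,1) = 2×2 = 4
P[5] = 2×max(3,2) = 2×3 = 6
P[6] = 3×max(3,2) = 3×3 = 9
P[7] = 2×max(5,6) = 2×6 = 12
P[8] = 2×max(6,9) = 2×9 = 18
P[9] = 3×max(6,9) = 3×9 = 27
P[10] = 2×max(8,18) = 2×18 = 36
P[11] = 2×max(9,27) = 2×27 = 54
P[12] = 3×max(9,27) = 3×27 = 81
P[13] = 2×max(11,54) = 2×54 = 108
P[14] = 2×max(12,81) = 2×81 = 162
P[15] = 3×max(12,81) = 3×81 = 243
P[16] = 2×max(14,162) = 2×162 = 324
One optimal split: 3 + 3 + 3 + 3 + 2 + 2; product 3×3×3×3×2×2 = 324.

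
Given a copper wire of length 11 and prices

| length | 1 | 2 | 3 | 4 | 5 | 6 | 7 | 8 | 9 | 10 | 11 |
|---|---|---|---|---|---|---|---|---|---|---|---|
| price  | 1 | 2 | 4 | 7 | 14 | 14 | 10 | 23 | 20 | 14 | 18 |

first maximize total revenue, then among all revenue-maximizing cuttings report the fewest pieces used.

3

Consider every possible first cut. r[k] is the best of p[i]+r[k−i] over all sellable i≤k.
r[1] = 1
r[2] = max(1+1, 2+0) = 2
r[3] = max(1+2, 2+1, 4+0) = 4
r[4] = max(1+4, 2+2, 4+1, 7+0) = 7
r[5] = max(1+7, 2+4, 4+2, 7+1, 14+0) = 14
r[6] = max(1+14, 2+7, 4+4, 7+2, 14+1, 14+0) = 15
r[7] = max(1+15, 2+14, 4+7, …, 14+1, 10+0) = 16
r[8] = max(1+16, 2+15, 4+14, …, 10+1, 23+0) = 23
r[9] = max(1+23, 2+16, 4+15, …, 23+1, 20+0) = 24
r[10] = max(1+24, 2+23, 4+16, …, 20+1, 14+0) = 28
r[11] = max(1+28, 2+24, 4+23, …, 14+1, 18+0) = 29
Maximum revenue is €29.
Now minimize piece count subject to staying optimal: for each k, pieces[k] = 1 + min over i with p[i]+r[k−i]=r[k] of pieces[k−i].
pieces[8] = 1
pieces[9] = 2
pieces[10] = 2
pieces[11] = 3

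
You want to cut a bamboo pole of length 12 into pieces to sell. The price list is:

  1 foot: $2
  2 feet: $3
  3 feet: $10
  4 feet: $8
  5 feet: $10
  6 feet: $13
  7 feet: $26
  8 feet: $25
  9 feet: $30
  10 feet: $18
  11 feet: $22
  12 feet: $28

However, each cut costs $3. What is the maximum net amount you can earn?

37

Consider every possible first cut. net[k] is the best of p[i]+net[k−i] over all sellable i≤k, charging 3 whenever i<k.
net[1] = 2
net[2] = max(2+2-3, 3+0) = 3
net[3] = max(2+3-3, 3+2-3, 10+0) = 10
net[4] = max(2+10-3, 3+3-3, 10+2-3, 8+0) = 9
net[5] = max(2+9-3, 3+10-3, 10+3-3, 8+2-3, 10+0) = 10
net[6] = max(2+10-3, 3+9-3, 10+10-3, 8+3-3, 10+2-3, 13+0) = 17
net[7] = max(2+17-3, 3+10-3, 10+9-3, …, 13+2-3, 26+0) = 26
net[8] = max(2+26-3, 3+17-3, 10+10-3, …, 26+2-3, 25+0) = 25
net[9] = max(2+25-3, 3+26-3, 10+17-3, …, 25+2-3, 30+0) = 30
net[10] = max(2+30-3, 3+25-3, 10+26-3, …, 30+2-3, 18+0) = 33
net[11] = max(2+33-3, 3+30-3, 10+25-3, …, 18+2-3, 22+0) = 32
net[12] = max(2+32-3, 3+33-3, 10+30-3, …, 22+2-3, 28+0) = 37
One optimal plan: pieces 9 + 3 (1 cut) → $40 − $3 = $37.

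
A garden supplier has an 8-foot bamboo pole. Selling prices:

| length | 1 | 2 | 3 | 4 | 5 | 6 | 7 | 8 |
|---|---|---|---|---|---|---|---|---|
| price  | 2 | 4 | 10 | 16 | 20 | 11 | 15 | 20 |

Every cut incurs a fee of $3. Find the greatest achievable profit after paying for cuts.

29

Build r[k] bottom-up: r[k] = max over allowed piece i of (p[i] + r[k−i]) − 3 per cut.
r[1] = 2
r[2] = 4
r[3] = 10
r[4] = 16
r[5] = 20
r[6] = 19  (first piece 1, then r[5]=20)
r[7] = 23  (first piece 3, then r[4]=16)
r[8] = 29  (first piece 4, then r[4]=16)
One optimal plan: pieces 4 + 4 (1 cut) → $32 − $3 = $29.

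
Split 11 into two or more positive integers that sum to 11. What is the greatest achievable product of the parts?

Let m[k] be the best product for length k (with at least one cut). For each first piece i, the rest contributes max(k−i, m[k−i]).
Small cases: m[2]=1, m[3]=2.
m[4] = max(1×3, 2×2, 3×1) = 4
m[5] = max(1×4, 2×3, 3×2, 4×1) = 6
m[6] = max(1×6, 2×4, 3×3, 4×2, 5×1) = 9
m[7] = max(1×9, 2×6, 3×4, 4×3, 5×2, 6×1) = 12
m[8] = max(1×12, 2×9, 3×6, …, 6×2, 7×1) = 18
m[9] = max(1×18, 2×12, 3×9, …, 7×2, 8×1) = 27
m[10] = max(1×27, 2×18, 3×12, …, 8×2, 9×1) = 36
m[11] = max(1×36, 2×27, 3×18, …, 9×2, 10×1) = 54
One optimal split: 3 + 3 + 3 + 2; product 3×3×3×2 = 54.

54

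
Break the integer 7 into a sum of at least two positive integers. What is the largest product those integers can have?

Let g[k] be the best product for length k (with at least one cut). For each first piece i, the rest contributes max(k−i, g[k−i]).
g[2] = 1·max(1,0) = 1·1 = 1
g[3] = 1·max(2,1) = 1·2 = 2
g[4] = 2·max(2,1) = 2·2 = 4
g[5] = 2·max(3,2) = 2·3 = 6
g[6] = 3·max(3,2) = 3·3 = 9
g[7] = 2·max(5,6) = 2·6 = 12
One optimal split: 3 + 2 + 2; product 3·2·2 = 12.

12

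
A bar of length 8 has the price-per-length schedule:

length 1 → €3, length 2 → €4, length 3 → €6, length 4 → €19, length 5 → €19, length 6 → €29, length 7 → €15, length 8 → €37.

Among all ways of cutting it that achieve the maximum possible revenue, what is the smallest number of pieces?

Let r[k] be the best obtainable value from length k. For each k, try every first piece i and keep the best of price[i] + r[k−i].
r[1] = 3
r[2] = max(3+3, 4+0) = 6
r[3] = max(3+6, 4+3, 6+0) = 9
r[4] = max(3+9, 4+6, 6+3, 19+0) = 19
r[5] = max(3+19, 4+9, 6+6, 19+3, 19+0) = 22
r[6] = max(3+22, 4+19, 6+9, 19+6, 19+3, 29+0) = 29
r[7] = max(3+29, 4+22, 6+19, …, 29+3, 15+0) = 32
r[8] = max(3+32, 4+29, 6+22, …, 15+3, 37+0) = 38
Maximum revenue is €38.
Now minimize piece count subject to staying optimal: for each k, pieces[k] = 1 + min over i with p[i]+r[k−i]=r[k] of pieces[k−i].
pieces[5] = 2
pieces[6] = 1
pieces[7] = 2
pieces[8] = 2

2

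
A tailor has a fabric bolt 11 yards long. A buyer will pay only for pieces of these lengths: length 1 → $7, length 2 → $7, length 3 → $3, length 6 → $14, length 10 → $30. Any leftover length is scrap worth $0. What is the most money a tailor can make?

Let f[k] be the best obtainable value from length k. For each k, try every first piece i and keep the best of price[i] + f[k−i].
f[1] = 7
f[2] = 14  (first piece 1, then f[1]=7)
f[3] = 21  (first piece 1, then f[2]=14)
f[4] = 28  (first piece 1, then f[3]=21)
f[5] = 35  (first piece 1, then f[4]=28)
f[6] = 42  (first piece 1, then f[5]=35)
f[7] = 49  (first piece 1, then f[6]=42)
f[8] = 56  (first piece 1, then f[7]=49)
f[9] = 63  (first piece 1, then f[8]=56)
f[10] = 70  (first piece 1, then f[9]=63)
f[11] = 77  (first piece 1, then f[10]=70)
One optimal cutting: 1 + 1 + 1 + 1 + 1 + 1 + 1 + 1 + 1 + 1 + 1 → $77.

77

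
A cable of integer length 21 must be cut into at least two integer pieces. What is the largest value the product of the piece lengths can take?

2187

Define P[k] = max over 1≤i<k of i · max(k−i, P[k−i]); the inner max lets the remainder stay uncut if that's better.
P[2] = 1×max(1,0) = 1×1 = 1
P[3] = 1×max(2,1) = 1×2 = 2
P[4] = 2×max(2,1) = 2×2 = 4
P[5] = 2×max(3,2) = 2×3 = 6
P[6] = 3×max(3,2) = 3×3 = 9
P[7] = 2×max(5,6) = 2×6 = 12
P[8] = 2×max(6,9) = 2×9 = 18
P[9] = 3×max(6,9) = 3×9 = 27
P[10] = 2×max(8,18) = 2×18 = 36
P[11] = 2×max(9,27) = 2×27 = 54
P[12] = 3×max(9,27) = 3×27 = 81
P[13] = 2×max(11,54) = 2×54 = 108
P[14] = 2×max(12,81) = 2×81 = 162
P[15] = 3×max(12,81) = 3×81 = 243
P[16] = 2×max(14,162) = 2×162 = 324
P[17] = 2×max(15,243) = 2×243 = 486
P[18] = 3×max(15,243) = 3×243 = 729
P[19] = 2×max(17,486) = 2×486 = 972
P[20] = 2×max(18,729) = 2×729 = 1458
P[21] = 3×max(18,729) = 3×729 = 2187
One optimal split: 3 + 3 + 3 + 3 + 3 + 3 + 3; product 3×3×3×3×3×3×3 = 2187.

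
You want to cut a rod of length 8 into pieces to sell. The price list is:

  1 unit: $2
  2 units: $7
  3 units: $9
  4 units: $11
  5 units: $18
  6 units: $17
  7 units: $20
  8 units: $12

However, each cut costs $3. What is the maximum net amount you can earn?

24

Let v[k] be the best obtainable value from length k. For each k, try every first piece i and keep the best of price[i] + v[k−i] minus the 3 cut fee when i<k.
v[1] = 2
v[2] = 7
v[3] = 9
v[4] = 11  (first piece 2, then v[2]=7)
v[5] = 18
v[6] = 17  (first piece 1, then v[5]=18)
v[7] = 22  (first piece 2, then v[5]=18)
v[8] = 24  (first piece 3, then v[5]=18)
One optimal plan: pieces 5 + 3 (1 cut) → $27 − $3 = $24.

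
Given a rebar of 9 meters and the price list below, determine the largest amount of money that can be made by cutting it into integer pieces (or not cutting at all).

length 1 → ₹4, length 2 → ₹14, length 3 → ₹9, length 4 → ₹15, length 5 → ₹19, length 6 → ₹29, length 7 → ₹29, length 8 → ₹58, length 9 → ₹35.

Let v[k] be the best obtainable value from length k. For each k, try every first piece i and keep the best of price[i] + v[k−i].
v[1] = 4
v[2] = 14
v[3] = 18  (first piece 1, then v[2]=14)
v[4] = 28  (first piece 2, then v[2]=14)
v[5] = 32  (first piece 1, then v[4]=28)
v[6] = 42  (first piece 2, then v[4]=28)
v[7] = 46  (first piece 1, then v[6]=42)
v[8] = 58
v[9] = 62  (first piece 1, then v[8]=58)
One optimal cutting: 8 + 1 → ₹58 + ₹4 = ₹62.

62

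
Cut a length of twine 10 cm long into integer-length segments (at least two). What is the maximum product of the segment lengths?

Let m[k] be the best product for length k (with at least one cut). For each first piece i, the rest contributes max(k−i, m[k−i]).
m[2] = 1×max(1,0) = 1×1 = 1
m[3] = max(1×2, 2×1) = 2
m[4] = max(1×3, 2×2, 3×1) = 4
m[5] = max(1×4, 2×3, 3×2, 4×1) = 6
m[6] = max(1×6, 2×4, 3×3, 4×2, 5×1) = 9
m[7] = max(1×9, 2×6, 3×4, 4×3, 5×2, 6×1) = 12
m[8] = max(1×12, 2×9, 3×6, …, 6×2, 7×1) = 18
m[9] = max(1×18, 2×12, 3×9, …, 7×2, 8×1) = 27
m[10] = max(1×27, 2×18, 3×12, …, 8×2, 9×1) = 36
One optimal split: 3 + 3 + 2 + 2; product 3×3×2×2 = 36.

36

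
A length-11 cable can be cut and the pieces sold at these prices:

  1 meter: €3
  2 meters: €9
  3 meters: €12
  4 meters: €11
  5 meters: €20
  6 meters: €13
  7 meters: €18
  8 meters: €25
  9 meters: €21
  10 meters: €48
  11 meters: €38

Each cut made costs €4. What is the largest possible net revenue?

47

Consider every possible first cut. r[k] is the best of p[i]+r[k−i] over all sellable i≤k, charging 4 whenever i<k.
r[1] = 3
r[2] = max(3+3-4, 9+0) = 9
r[3] = max(3+9-4, 9+3-4, 12+0) = 12
r[4] = max(3+12-4, 9+9-4, 12+3-4, 11+0) = 14
r[5] = max(3+14-4, 9+12-4, 12+9-4, 11+3-4, 20+0) = 20
r[6] = max(3+20-4, 9+14-4, 12+12-4, 11+9-4, 20+3-4, 13+0) = 20
r[7] = max(3+20-4, 9+20-4, 12+14-4, …, 13+3-4, 18+0) = 25
r[8] = max(3+25-4, 9+20-4, 12+20-4, …, 18+3-4, 25+0) = 28
r[9] = max(3+28-4, 9+25-4, 12+20-4, …, 25+3-4, 21+0) = 30
r[10] = max(3+30-4, 9+28-4, 12+25-4, …, 21+3-4, 48+0) = 48
r[11] = max(3+48-4, 9+30-4, 12+28-4, …, 48+3-4, 38+0) = 47
One optimal plan: pieces 10 + 1 (1 cut) → €51 − €4 = €47.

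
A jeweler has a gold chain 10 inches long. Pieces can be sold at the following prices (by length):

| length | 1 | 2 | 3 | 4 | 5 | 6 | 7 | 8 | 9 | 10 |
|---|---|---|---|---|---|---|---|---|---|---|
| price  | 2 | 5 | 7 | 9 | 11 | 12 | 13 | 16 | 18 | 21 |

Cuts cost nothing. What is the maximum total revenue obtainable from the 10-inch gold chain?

25

Build R[k] bottom-up: R[k] = max over allowed piece i of (p[i] + R[k−i]).
R[1] = 2
R[2] = max(2+2, 5+0) = 5
R[3] = max(2+5, 5+2, 7+0) = 7
R[4] = max(2+7, 5+5, 7+2, 9+0) = 10
R[5] = max(2+10, 5+7, 7+5, 9+2, 11+0) = 12
R[6] = max(2+12, 5+10, 7+7, 9+5, 11+2, 12+0) = 15
R[7] = max(2+15, 5+12, 7+10, …, 12+2, 13+0) = 17
R[8] = max(2+17, 5+15, 7+12, …, 13+2, 16+0) = 20
R[9] = max(2+20, 5+17, 7+15, …, 16+2, 18+0) = 22
R[10] = max(2+22, 5+20, 7+17, …, 18+2, 21+0) = 25
One optimal cutting: 2 + 2 + 2 + 2 + 2 → $5 + $5 + $5 + $5 + $5 = $25.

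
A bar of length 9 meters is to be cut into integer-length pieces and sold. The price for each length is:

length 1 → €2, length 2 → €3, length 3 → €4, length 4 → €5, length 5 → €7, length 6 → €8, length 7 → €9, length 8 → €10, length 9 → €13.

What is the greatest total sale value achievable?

Build r[k] bottom-up: r[k] = max over allowed piece i of (p[i] + r[k−i]).
r[1] = 2
r[2] = max(2+2, 3+0) = 4
r[3] = max(2+4, 3+2, 4+0) = 6
r[4] = max(2+6, 3+4, 4+2, 5+0) = 8
r[5] = max(2+8, 3+6, 4+4, 5+2, 7+0) = 10
r[6] = max(2+10, 3+8, 4+6, 5+4, 7+2, 8+0) = 12
r[7] = max(2+12, 3+10, 4+8, …, 8+2, 9+0) = 14
r[8] = max(2+14, 3+12, 4+10, …, 9+2, 10+0) = 16
r[9] = max(2+16, 3+14, 4+12, …, 10+2, 13+0) = 18
One optimal cutting: 1 + 1 + 1 + 1 + 1 + 1 + 1 + 1 + 1 → €2 + €2 + €2 + €2 + €2 + €2 + €2 + €2 + €2 = €18.

18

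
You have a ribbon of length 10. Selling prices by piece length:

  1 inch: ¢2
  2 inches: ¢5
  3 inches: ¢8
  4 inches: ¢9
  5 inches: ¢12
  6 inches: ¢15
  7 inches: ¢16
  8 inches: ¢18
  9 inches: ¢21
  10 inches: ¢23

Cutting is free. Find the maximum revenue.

26

Build r[k] bottom-up: r[k] = max over allowed piece i of (p[i] + r[k−i]).
r[1] = 2
r[2] = max(2+2, 5+0) = 5
r[3] = max(2+5, 5+2, 8+0) = 8
r[4] = max(2+8, 5+5, 8+2, 9+0) = 10
r[5] = max(2+10, 5+8, 8+5, 9+2, 12+0) = 13
r[6] = max(2+13, 5+10, 8+8, 9+5, 12+2, 15+0) = 16
r[7] = max(2+16, 5+13, 8+10, …, 15+2, 16+0) = 18
r[8] = max(2+18, 5+16, 8+13, …, 16+2, 18+0) = 21
r[9] = max(2+21, 5+18, 8+16, …, 18+2, 21+0) = 24
r[10] = max(2+24, 5+21, 8+18, …, 21+2, 23+0) = 26
One optimal cutting: 3 + 3 + 3 + 1 → ¢8 + ¢8 + ¢8 + ¢2 = ¢26.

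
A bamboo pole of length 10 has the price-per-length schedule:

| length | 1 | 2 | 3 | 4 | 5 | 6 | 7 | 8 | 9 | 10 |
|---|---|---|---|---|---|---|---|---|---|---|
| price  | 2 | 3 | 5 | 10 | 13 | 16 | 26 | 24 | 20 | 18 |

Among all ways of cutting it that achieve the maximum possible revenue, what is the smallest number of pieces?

4

Let r[k] be the best obtainable value from length k. For each k, try every first piece i and keep the best of price[i] + r[k−i].
r[1] = 2
r[2] = max(2+2, 3+0) = 4
r[3] = max(2+4, 3+2, 5+0) = 6
r[4] = max(2+6, 3+4, 5+2, 10+0) = 10
r[5] = max(2+10, 3+6, 5+4, 10+2, 13+0) = 13
r[6] = max(2+13, 3+10, 5+6, 10+4, 13+2, 16+0) = 16
r[7] = max(2+16, 3+13, 5+10, …, 16+2, 26+0) = 26
r[8] = max(2+26, 3+16, 5+13, …, 26+2, 24+0) = 28
r[9] = max(2+28, 3+26, 5+16, …, 24+2, 20+0) = 30
r[10] = max(2+30, 3+28, 5+26, …, 20+2, 18+0) = 32
Maximum revenue is $32.
Now minimize piece count subject to staying optimal: for each k, pieces[k] = 1 + min over i with p[i]+r[k−i]=r[k] of pieces[k−i].
pieces[7] = 1
pieces[8] = 2
pieces[9] = 3
pieces[10] = 4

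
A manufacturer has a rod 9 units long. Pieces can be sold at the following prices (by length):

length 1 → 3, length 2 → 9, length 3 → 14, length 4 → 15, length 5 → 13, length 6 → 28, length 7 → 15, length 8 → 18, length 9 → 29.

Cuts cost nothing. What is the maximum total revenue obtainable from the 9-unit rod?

Let R[k] be the best obtainable value from length k. For each k, try every first piece i and keep the best of price[i] + R[k−i].
R[1] = 3
R[2] = max(3+3, 9+0) = 9
R[3] = max(3+9, 9+3, 14+0) = 14
R[4] = max(3+14, 9+9, 14+3, 15+0) = 18
R[5] = max(3+18, 9+14, 14+9, 15+3, 13+0) = 23
R[6] = max(3+23, 9+18, 14+14, 15+9, 13+3, 28+0) = 28
R[7] = max(3+28, 9+23, 14+18, …, 28+3, 15+0) = 32
R[8] = max(3+32, 9+28, 14+23, …, 15+3, 18+0) = 37
R[9] = max(3+37, 9+32, 14+28, …, 18+3, 29+0) = 42
One optimal cutting: 3 + 3 + 3 → 14 + 14 + 14 = 42.

42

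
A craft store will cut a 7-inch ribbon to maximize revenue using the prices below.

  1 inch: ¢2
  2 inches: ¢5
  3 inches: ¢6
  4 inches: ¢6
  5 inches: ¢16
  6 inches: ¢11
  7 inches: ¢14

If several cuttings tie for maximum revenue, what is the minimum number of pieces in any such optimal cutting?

Consider every possible first cut. r[k] is the best of p[i]+r[k−i] over all sellable i≤k.
r[1] = 2
r[2] = max(2+2, 5+0) = 5
r[3] = max(2+5, 5+2, 6+0) = 7
r[4] = max(2+7, 5+5, 6+2, 6+0) = 10
r[5] = max(2+10, 5+7, 6+5, 6+2, 16+0) = 16
r[6] = max(2+16, 5+10, 6+7, 6+5, 16+2, 11+0) = 18
r[7] = max(2+18, 5+16, 6+10, …, 11+2, 14+0) = 21
Maximum revenue is ¢21.
Now minimize piece count subject to staying optimal: for each k, pieces[k] = 1 + min over i with p[i]+r[k−i]=r[k] of pieces[k−i].
pieces[4] = 2
pieces[5] = 1
pieces[6] = 2
pieces[7] = 2

2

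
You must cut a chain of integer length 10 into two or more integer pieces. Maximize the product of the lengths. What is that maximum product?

Fill prod[k] for k=2..10: at each k try every first piece i and multiply by the better of (k−i) uncut or prod[k−i].
Small cases: prod[2]=1, prod[3]=2.
prod[4] = max(1*3, 2*2, 3*1) = 4
prod[5] = max(1*4, 2*3, 3*2, 4*1) = 6
prod[6] = max(1*6, 2*4, 3*3, 4*2, 5*1) = 9
prod[7] = max(1*9, 2*6, 3*4, 4*3, 5*2, 6*1) = 12
prod[8] = max(1*12, 2*9, 3*6, …, 6*2, 7*1) = 18
prod[9] = max(1*18, 2*12, 3*9, …, 7*2, 8*1) = 27
prod[10] = max(1*27, 2*18, 3*12, …, 8*2, 9*1) = 36
One optimal split: 3 + 3 + 2 + 2; product 3*3*2*2 = 36.

36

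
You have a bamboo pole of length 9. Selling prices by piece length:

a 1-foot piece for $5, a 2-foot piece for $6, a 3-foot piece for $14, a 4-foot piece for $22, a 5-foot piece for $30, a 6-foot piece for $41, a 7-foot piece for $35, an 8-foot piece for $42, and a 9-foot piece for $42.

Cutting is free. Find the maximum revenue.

56

Build R[k] bottom-up: R[k] = max over allowed piece i of (p[i] + R[k−i]).
R[1] = 5
R[2] = max(5+5, 6+0) = 10
R[3] = max(5+10, 6+5, 14+0) = 15
R[4] = max(5+15, 6+10, 14+5, 22+0) = 22
R[5] = max(5+22, 6+15, 14+10, 22+5, 30+0) = 30
R[6] = max(5+30, 6+22, 14+15, 22+10, 30+5, 41+0) = 41
R[7] = max(5+41, 6+30, 14+22, …, 41+5, 35+0) = 46
R[8] = max(5+46, 6+41, 14+30, …, 35+5, 42+0) = 51
R[9] = max(5+51, 6+46, 14+41, …, 42+5, 42+0) = 56
One optimal cutting: 6 + 1 + 1 + 1 → $41 + $5 + $5 + $5 = $56.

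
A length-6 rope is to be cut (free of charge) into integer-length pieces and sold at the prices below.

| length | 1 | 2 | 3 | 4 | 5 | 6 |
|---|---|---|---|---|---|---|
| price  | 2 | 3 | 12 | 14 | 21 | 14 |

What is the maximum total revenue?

24

Let R[k] be the best obtainable value from length k. For each k, try every first piece i and keep the best of price[i] + R[k−i].
R[1] = 2
R[2] = max(2+2, 3+0) = 4
R[3] = max(2+4, 3+2, 12+0) = 12
R[4] = max(2+12, 3+4, 12+2, 14+0) = 14
R[5] = max(2+14, 3+12, 12+4, 14+2, 21+0) = 21
R[6] = max(2+21, 3+14, 12+12, 14+4, 21+2, 14+0) = 24
One optimal cutting: 3 + 3 → 12 + 12 = 24.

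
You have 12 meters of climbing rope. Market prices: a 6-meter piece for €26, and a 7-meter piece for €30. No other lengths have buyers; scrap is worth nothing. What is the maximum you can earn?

52

Let r[k] be the best obtainable value from length k. For each k, try every first piece i and keep the best of price[i] + r[k−i].
r[1] = 0
r[2] = 0
r[3] = 0
r[4] = 0
r[5] = 0
r[6] = 26
r[7] = max(26+0, 30+0) = 30
r[8] = max(26+0, 30+0) = 30
r[9] = max(26+0, 30+0) = 30
r[10] = max(26+0, 30+0) = 30
r[11] = max(26+0, 30+0) = 30
r[12] = max(26+26, 30+0) = 52
One optimal cutting: 6 + 6 → €52.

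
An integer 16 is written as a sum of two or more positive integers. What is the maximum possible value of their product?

Define P[k] = max over 1≤i<k of i · max(k−i, P[k−i]); the inner max lets the remainder stay uncut if that's better.
Small cases: P[2]=1, P[3]=2, P[4]=4, P[5]=6, P[6]=9, P[7]=12, P[8]=18, P[9]=27, P[10]=36.
P[11] = max(1×36, 2×27, 3×18, …, 9×2, 10×1) = 54
P[12] = max(1×54, 2×36, 3×27, …, 10×2, 11×1) = 81
P[13] = max(1×81, 2×54, 3×36, …, 11×2, 12×1) = 108
P[14] = max(1×108, 2×81, 3×54, …, 12×2, 13×1) = 162
P[15] = max(1×162, 2×108, 3×81, …, 13×2, 14×1) = 243
P[16] = max(1×243, 2×162, 3×108, …, 14×2, 15×1) = 324
One optimal split: 3 + 3 + 3 + 3 + 2 + 2; product 3×3×3×3×2×2 = 324.

324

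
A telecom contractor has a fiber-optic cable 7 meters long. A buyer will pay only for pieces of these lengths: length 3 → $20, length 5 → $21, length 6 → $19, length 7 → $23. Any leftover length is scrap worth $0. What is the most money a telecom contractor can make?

Let best[k] be the best obtainable value from length k. For each k, try every first piece i and keep the best of price[i] + best[k−i].
best[1] = 0
best[2] = 0
best[3] = 20
best[4] = 20
best[5] = max(20+0, 21+0) = 21
best[6] = max(20+20, 21+0, 19+0) = 40
best[7] = max(20+20, 21+0, 19+0, 23+0) = 40
One optimal cutting: pieces 3 + 3 with 1 meter of scrap → $40.

40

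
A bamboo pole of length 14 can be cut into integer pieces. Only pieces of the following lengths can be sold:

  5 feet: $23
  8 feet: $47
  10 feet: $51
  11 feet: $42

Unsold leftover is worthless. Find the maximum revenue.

70

Let f[k] be the best obtainable value from length k. For each k, try every first piece i and keep the best of price[i] + f[k−i].
f[1] = 0
f[2] = 0
f[3] = 0
f[4] = 0
f[5] = 23
f[6] = 23
f[7] = 23
f[8] = max(23+0, 47+0) = 47
f[9] = max(23+0, 47+0) = 47
f[10] = max(23+23, 47+0, 51+0) = 51
f[11] = max(23+23, 47+0, 51+0, 42+0) = 51
f[12] = max(23+23, 47+0, 51+0, 42+0) = 51
f[13] = max(23+47, 47+23, 51+0, 42+0) = 70
f[14] = max(23+47, 47+23, 51+0, 42+0) = 70
One optimal cutting: pieces 8 + 5 with 1 foot of scrap → $70.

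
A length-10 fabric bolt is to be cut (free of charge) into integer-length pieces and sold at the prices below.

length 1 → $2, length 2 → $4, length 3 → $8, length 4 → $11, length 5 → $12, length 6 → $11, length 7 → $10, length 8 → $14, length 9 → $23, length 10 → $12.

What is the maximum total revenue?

27

Consider every possible first cut. v[k] is the best of p[i]+v[k−i] over all sellable i≤k.
v[1] = 2
v[2] = 4  (first piece 1, then v[1]=2)
v[3] = 8
v[4] = 11
v[5] = 13  (first piece 1, then v[4]=11)
v[6] = 16  (first piece 3, then v[3]=8)
v[7] = 19  (first piece 3, then v[4]=11)
v[8] = 22  (first piece 4, then v[4]=11)
v[9] = 24  (first piece 1, then v[8]=22)
v[10] = 27  (first piece 3, then v[7]=19)
One optimal cutting: 4 + 3 + 3 → $11 + $8 + $8 = $27.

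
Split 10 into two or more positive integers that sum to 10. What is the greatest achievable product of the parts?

36

Define P[k] = max over 1≤i<k of i · max(k−i, P[k−i]); the inner max lets the remainder stay uncut if that's better.
Small cases: P[2]=1, P[3]=2.
P[4] = 2*max(2,1) = 2*2 = 4
P[5] = 2*max(3,2) = 2*3 = 6
P[6] = 3*max(3,2) = 3*3 = 9
P[7] = 2*max(5,6) = 2*6 = 12
P[8] = 2*max(6,9) = 2*9 = 18
P[9] = 3*max(6,9) = 3*9 = 27
P[10] = 2*max(8,18) = 2*18 = 36
One optimal split: 3 + 3 + 2 + 2; product 3*3*2*2 = 36.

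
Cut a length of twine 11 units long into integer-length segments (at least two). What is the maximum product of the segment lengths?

54

Fill g[k] for k=2..11: at each k try every first piece i and multiply by the better of (k−i) uncut or g[k−i].
g[2] = 1·max(1,0) = 1·1 = 1
g[3] = 1·max(2,1) = 1·2 = 2
g[4] = 2·max(2,1) = 2·2 = 4
g[5] = 2·max(3,2) = 2·3 = 6
g[6] = 3·max(3,2) = 3·3 = 9
g[7] = 2·max(5,6) = 2·6 = 12
g[8] = 2·max(6,9) = 2·9 = 18
g[9] = 3·max(6,9) = 3·9 = 27
g[10] = 2·max(8,18) = 2·18 = 36
g[11] = 2·max(9,27) = 2·27 = 54
One optimal split: 3 + 3 + 3 + 2; product 3·3·3·2 = 54.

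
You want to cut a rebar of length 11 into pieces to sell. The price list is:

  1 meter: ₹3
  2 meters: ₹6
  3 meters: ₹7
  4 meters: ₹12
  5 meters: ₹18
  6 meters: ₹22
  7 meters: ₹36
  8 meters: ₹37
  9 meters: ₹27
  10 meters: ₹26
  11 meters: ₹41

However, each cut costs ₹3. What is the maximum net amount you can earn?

45

Consider every possible first cut. net[k] is the best of p[i]+net[k−i] over all sellable i≤k, charging 3 whenever i<k.
net[1] = 3
net[2] = max(3+3-3, 6+0) = 6
net[3] = max(3+6-3, 6+3-3, 7+0) = 7
net[4] = max(3+7-3, 6+6-3, 7+3-3, 12+0) = 12
net[5] = max(3+12-3, 6+7-3, 7+6-3, 12+3-3, 18+0) = 18
net[6] = max(3+18-3, 6+12-3, 7+7-3, 12+6-3, 18+3-3, 22+0) = 22
net[7] = max(3+22-3, 6+18-3, 7+12-3, …, 22+3-3, 36+0) = 36
net[8] = max(3+36-3, 6+22-3, 7+18-3, …, 36+3-3, 37+0) = 37
net[9] = max(3+37-3, 6+36-3, 7+22-3, …, 37+3-3, 27+0) = 39
net[10] = max(3+39-3, 6+37-3, 7+36-3, …, 27+3-3, 26+0) = 40
net[11] = max(3+40-3, 6+39-3, 7+37-3, …, 26+3-3, 41+0) = 45
One optimal plan: pieces 7 + 4 (1 cut) → ₹48 − ₹3 = ₹45.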